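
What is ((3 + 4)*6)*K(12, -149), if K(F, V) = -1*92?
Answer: -3864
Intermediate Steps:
K(F, V) = -92
((3 + 4)*6)*K(12, -149) = ((3 + 4)*6)*(-92) = (7*6)*(-92) = 42*(-92) = -3864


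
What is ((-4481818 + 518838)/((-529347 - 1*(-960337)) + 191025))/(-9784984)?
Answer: 198149/304320341138 ≈ 6.5112e-7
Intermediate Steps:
((-4481818 + 518838)/((-529347 - 1*(-960337)) + 191025))/(-9784984) = -3962980/((-529347 + 960337) + 191025)*(-1/9784984) = -3962980/(430990 + 191025)*(-1/9784984) = -3962980/622015*(-1/9784984) = -3962980*1/622015*(-1/9784984) = -792596/124403*(-1/9784984) = 198149/304320341138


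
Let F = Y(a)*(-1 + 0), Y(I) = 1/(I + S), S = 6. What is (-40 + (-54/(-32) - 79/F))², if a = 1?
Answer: 67815225/256 ≈ 2.6490e+5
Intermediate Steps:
Y(I) = 1/(6 + I) (Y(I) = 1/(I + 6) = 1/(6 + I))
F = -⅐ (F = (-1 + 0)/(6 + 1) = -1/7 = (⅐)*(-1) = -⅐ ≈ -0.14286)
(-40 + (-54/(-32) - 79/F))² = (-40 + (-54/(-32) - 79/(-⅐)))² = (-40 + (-54*(-1/32) - 79*(-7)))² = (-40 + (27/16 + 553))² = (-40 + 8875/16)² = (8235/16)² = 67815225/256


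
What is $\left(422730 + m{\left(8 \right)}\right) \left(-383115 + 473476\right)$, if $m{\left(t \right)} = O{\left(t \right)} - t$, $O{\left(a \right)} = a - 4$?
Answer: $38197944086$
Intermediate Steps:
$O{\left(a \right)} = -4 + a$
$m{\left(t \right)} = -4$ ($m{\left(t \right)} = \left(-4 + t\right) - t = -4$)
$\left(422730 + m{\left(8 \right)}\right) \left(-383115 + 473476\right) = \left(422730 - 4\right) \left(-383115 + 473476\right) = 422726 \cdot 90361 = 38197944086$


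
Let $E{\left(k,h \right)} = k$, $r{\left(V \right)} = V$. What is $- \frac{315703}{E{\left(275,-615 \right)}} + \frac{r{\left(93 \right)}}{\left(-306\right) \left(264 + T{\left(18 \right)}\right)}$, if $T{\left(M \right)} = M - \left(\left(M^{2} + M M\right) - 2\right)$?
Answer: $- \frac{11721412459}{10210200} \approx -1148.0$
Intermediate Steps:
$T{\left(M \right)} = 2 + M - 2 M^{2}$ ($T{\left(M \right)} = M - \left(\left(M^{2} + M^{2}\right) - 2\right) = M - \left(2 M^{2} - 2\right) = M - \left(-2 + 2 M^{2}\right) = 2 + M - 2 M^{2}$)
$- \frac{315703}{E{\left(275,-615 \right)}} + \frac{r{\left(93 \right)}}{\left(-306\right) \left(264 + T{\left(18 \right)}\right)} = - \frac{315703}{275} + \frac{93}{\left(-306\right) \left(264 + \left(2 + 18 - 2 \cdot 18^{2}\right)\right)} = \left(-315703\right) \frac{1}{275} + \frac{93}{\left(-306\right) \left(264 + \left(2 + 18 - 648\right)\right)} = - \frac{315703}{275} + \frac{93}{\left(-306\right) \left(264 + \left(2 + 18 - 648\right)\right)} = - \frac{315703}{275} + \frac{93}{\left(-306\right) \left(264 - 628\right)} = - \frac{315703}{275} + \frac{93}{\left(-306\right) \left(-364\right)} = - \frac{315703}{275} + \frac{93}{111384} = - \frac{315703}{275} + 93 \cdot \frac{1}{111384} = - \frac{315703}{275} + \frac{31}{37128} = - \frac{11721412459}{10210200}$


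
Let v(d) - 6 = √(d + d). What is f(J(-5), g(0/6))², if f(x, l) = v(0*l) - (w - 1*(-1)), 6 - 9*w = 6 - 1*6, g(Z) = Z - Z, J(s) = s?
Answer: 169/9 ≈ 18.778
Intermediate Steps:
g(Z) = 0
w = ⅔ (w = ⅔ - (6 - 1*6)/9 = ⅔ - (6 - 6)/9 = ⅔ - ⅑*0 = ⅔ + 0 = ⅔ ≈ 0.66667)
v(d) = 6 + √2*√d (v(d) = 6 + √(d + d) = 6 + √(2*d) = 6 + √2*√d)
f(x, l) = 13/3 (f(x, l) = (6 + √2*√(0*l)) - (⅔ - 1*(-1)) = (6 + √2*√0) - (⅔ + 1) = (6 + √2*0) - 1*5/3 = (6 + 0) - 5/3 = 6 - 5/3 = 13/3)
f(J(-5), g(0/6))² = (13/3)² = 169/9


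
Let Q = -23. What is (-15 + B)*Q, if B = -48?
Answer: 1449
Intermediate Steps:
(-15 + B)*Q = (-15 - 48)*(-23) = -63*(-23) = 1449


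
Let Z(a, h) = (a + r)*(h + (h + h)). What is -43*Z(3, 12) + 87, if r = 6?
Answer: -13845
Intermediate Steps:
Z(a, h) = 3*h*(6 + a) (Z(a, h) = (a + 6)*(h + (h + h)) = (6 + a)*(h + 2*h) = (6 + a)*(3*h) = 3*h*(6 + a))
-43*Z(3, 12) + 87 = -129*12*(6 + 3) + 87 = -129*12*9 + 87 = -43*324 + 87 = -13932 + 87 = -13845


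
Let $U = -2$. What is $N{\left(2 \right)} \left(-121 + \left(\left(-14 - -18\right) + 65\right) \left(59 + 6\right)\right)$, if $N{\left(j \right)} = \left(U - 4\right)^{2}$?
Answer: $157104$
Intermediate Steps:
$N{\left(j \right)} = 36$ ($N{\left(j \right)} = \left(-2 - 4\right)^{2} = \left(-6\right)^{2} = 36$)
$N{\left(2 \right)} \left(-121 + \left(\left(-14 - -18\right) + 65\right) \left(59 + 6\right)\right) = 36 \left(-121 + \left(\left(-14 - -18\right) + 65\right) \left(59 + 6\right)\right) = 36 \left(-121 + \left(\left(-14 + 18\right) + 65\right) 65\right) = 36 \left(-121 + \left(4 + 65\right) 65\right) = 36 \left(-121 + 69 \cdot 65\right) = 36 \left(-121 + 4485\right) = 36 \cdot 4364 = 157104$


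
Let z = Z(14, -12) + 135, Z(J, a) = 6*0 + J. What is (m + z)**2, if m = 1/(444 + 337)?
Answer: 13541976900/609961 ≈ 22201.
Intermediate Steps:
Z(J, a) = J (Z(J, a) = 0 + J = J)
m = 1/781 ≈ 0.0012804
z = 149 (z = 14 + 135 = 149)
(m + z)**2 = (1/781 + 149)**2 = (116370/781)**2 = 13541976900/609961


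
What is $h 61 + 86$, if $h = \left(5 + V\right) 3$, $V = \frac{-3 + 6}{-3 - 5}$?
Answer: $\frac{7459}{8} \approx 932.38$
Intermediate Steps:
$V = - \frac{3}{8}$ ($V = \frac{3}{-8} = 3 \left(- \frac{1}{8}\right) = - \frac{3}{8} \approx -0.375$)
$h = \frac{111}{8}$ ($h = \left(5 - \frac{3}{8}\right) 3 = \frac{37}{8} \cdot 3 = \frac{111}{8} \approx 13.875$)
$h 61 + 86 = \frac{111}{8} \cdot 61 + 86 = \frac{6771}{8} + 86 = \frac{7459}{8}$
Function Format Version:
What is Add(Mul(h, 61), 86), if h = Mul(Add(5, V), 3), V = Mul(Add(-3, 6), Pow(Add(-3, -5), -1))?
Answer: Rational(7459, 8) ≈ 932.38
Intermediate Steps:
V = Rational(-3, 8) (V = Mul(3, Pow(-8, -1)) = Mul(3, Rational(-1, 8)) = Rational(-3, 8) ≈ -0.37500)
h = Rational(111, 8) (h = Mul(Add(5, Rational(-3, 8)), 3) = Mul(Rational(37, 8), 3) = Rational(111, 8) ≈ 13.875)
Add(Mul(h, 61), 86) = Add(Mul(Rational(111, 8), 61), 86) = Add(Rational(6771, 8), 86) = Rational(7459, 8)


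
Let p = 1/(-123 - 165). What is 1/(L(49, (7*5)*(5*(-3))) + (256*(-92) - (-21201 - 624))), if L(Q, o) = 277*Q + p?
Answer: 288/3411647 ≈ 8.4417e-5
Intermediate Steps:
p = -1/288 (p = 1/(-288) = -1/288 ≈ -0.0034722)
L(Q, o) = -1/288 + 277*Q (L(Q, o) = 277*Q - 1/288 = -1/288 + 277*Q)
1/(L(49, (7*5)*(5*(-3))) + (256*(-92) - (-21201 - 624))) = 1/((-1/288 + 277*49) + (256*(-92) - (-21201 - 624))) = 1/((-1/288 + 13573) + (-23552 - 1*(-21825))) = 1/(3909023/288 + (-23552 + 21825)) = 1/(3909023/288 - 1727) = 1/(3411647/288) = 288/3411647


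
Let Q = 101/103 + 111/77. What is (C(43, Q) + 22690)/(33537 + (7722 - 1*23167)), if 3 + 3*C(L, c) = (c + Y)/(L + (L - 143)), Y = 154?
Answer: 10256534635/8178796164 ≈ 1.2540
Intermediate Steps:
Q = 19210/7931 (Q = 101*(1/103) + 111*(1/77) = 101/103 + 111/77 = 19210/7931 ≈ 2.4221)
C(L, c) = -1 + (154 + c)/(3*(-143 + 2*L)) (C(L, c) = -1 + ((c + 154)/(L + (L - 143)))/3 = -1 + ((154 + c)/(L + (-143 + L)))/3 = -1 + ((154 + c)/(-143 + 2*L))/3 = -1 + (154 + c)/(3*(-143 + 2*L)))
(C(43, Q) + 22690)/(33537 + (7722 - 1*23167)) = ((583 + 19210/7931 - 6*43)/(3*(-143 + 2*43)) + 22690)/(33537 + (7722 - 1*23167)) = ((583 + 19210/7931 - 258)/(3*(-143 + 86)) + 22690)/(33537 + (7722 - 23167)) = ((⅓)*(2596785/7931)/(-57) + 22690)/(33537 - 15445) = ((⅓)*(-1/57)*(2596785/7931) + 22690)/18092 = (-865595/452067 + 22690)*(1/18092) = (10256534635/452067)*(1/18092) = 10256534635/8178796164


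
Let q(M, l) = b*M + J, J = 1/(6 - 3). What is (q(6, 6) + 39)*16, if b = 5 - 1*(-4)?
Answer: 4480/3 ≈ 1493.3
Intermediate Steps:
J = ⅓ (J = 1/3 = ⅓ ≈ 0.33333)
b = 9 (b = 5 + 4 = 9)
q(M, l) = ⅓ + 9*M (q(M, l) = 9*M + ⅓ = ⅓ + 9*M)
(q(6, 6) + 39)*16 = ((⅓ + 9*6) + 39)*16 = ((⅓ + 54) + 39)*16 = (163/3 + 39)*16 = (280/3)*16 = 4480/3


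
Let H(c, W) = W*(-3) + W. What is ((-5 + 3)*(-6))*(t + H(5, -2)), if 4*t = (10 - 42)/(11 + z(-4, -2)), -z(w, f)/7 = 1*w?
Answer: 592/13 ≈ 45.538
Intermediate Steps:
H(c, W) = -2*W (H(c, W) = -3*W + W = -2*W)
z(w, f) = -7*w
t = -8/39 (t = ((10 - 42)/(11 - 7*(-4)))/4 = (-32/(11 + 28))/4 = (-32/39)/4 = (-32*1/39)/4 = (1/4)*(-32/39) = -8/39 ≈ -0.20513)
((-5 + 3)*(-6))*(t + H(5, -2)) = ((-5 + 3)*(-6))*(-8/39 - 2*(-2)) = (-2*(-6))*(-8/39 + 4) = 12*(148/39) = 592/13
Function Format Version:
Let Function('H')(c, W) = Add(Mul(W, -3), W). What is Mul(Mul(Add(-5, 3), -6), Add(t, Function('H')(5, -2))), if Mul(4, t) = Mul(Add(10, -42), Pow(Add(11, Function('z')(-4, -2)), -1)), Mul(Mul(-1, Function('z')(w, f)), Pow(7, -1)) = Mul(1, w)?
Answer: Rational(592, 13) ≈ 45.538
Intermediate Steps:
Function('H')(c, W) = Mul(-2, W) (Function('H')(c, W) = Add(Mul(-3, W), W) = Mul(-2, W))
Function('z')(w, f) = Mul(-7, w) (Function('z')(w, f) = Mul(-7, Mul(1, w)) = Mul(-7, w))
t = Rational(-8, 39) (t = Mul(Rational(1, 4), Mul(Add(10, -42), Pow(Add(11, Mul(-7, -4)), -1))) = Mul(Rational(1, 4), Mul(-32, Pow(Add(11, 28), -1))) = Mul(Rational(1, 4), Mul(-32, Pow(39, -1))) = Mul(Rational(1, 4), Mul(-32, Rational(1, 39))) = Mul(Rational(1, 4), Rational(-32, 39)) = Rational(-8, 39) ≈ -0.20513)
Mul(Mul(Add(-5, 3), -6), Add(t, Function('H')(5, -2))) = Mul(Mul(Add(-5, 3), -6), Add(Rational(-8, 39), Mul(-2, -2))) = Mul(Mul(-2, -6), Add(Rational(-8, 39), 4)) = Mul(12, Rational(148, 39)) = Rational(592, 13)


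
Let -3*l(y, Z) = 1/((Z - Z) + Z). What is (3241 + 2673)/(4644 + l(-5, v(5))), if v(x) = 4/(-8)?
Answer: 8871/6967 ≈ 1.2733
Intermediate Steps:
v(x) = -½ (v(x) = 4*(-⅛) = -½)
l(y, Z) = -1/(3*Z) (l(y, Z) = -1/(3*((Z - Z) + Z)) = -1/(3*(0 + Z)) = -1/(3*Z))
(3241 + 2673)/(4644 + l(-5, v(5))) = (3241 + 2673)/(4644 - 1/(3*(-½))) = 5914/(4644 - ⅓*(-2)) = 5914/(4644 + ⅔) = 5914/(13934/3) = 5914*(3/13934) = 8871/6967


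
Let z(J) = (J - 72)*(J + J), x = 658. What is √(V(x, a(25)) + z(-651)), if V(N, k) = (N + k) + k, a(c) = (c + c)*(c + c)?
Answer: 2*√236751 ≈ 973.14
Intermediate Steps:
z(J) = 2*J*(-72 + J) (z(J) = (-72 + J)*(2*J) = 2*J*(-72 + J))
a(c) = 4*c² (a(c) = (2*c)*(2*c) = 4*c²)
V(N, k) = N + 2*k
√(V(x, a(25)) + z(-651)) = √((658 + 2*(4*25²)) + 2*(-651)*(-72 - 651)) = √((658 + 2*(4*625)) + 2*(-651)*(-723)) = √((658 + 2*2500) + 941346) = √((658 + 5000) + 941346) = √(5658 + 941346) = √947004 = 2*√236751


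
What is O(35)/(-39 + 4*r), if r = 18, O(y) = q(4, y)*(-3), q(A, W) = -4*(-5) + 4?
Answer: -24/11 ≈ -2.1818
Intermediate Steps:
q(A, W) = 24 (q(A, W) = 20 + 4 = 24)
O(y) = -72 (O(y) = 24*(-3) = -72)
O(35)/(-39 + 4*r) = -72/(-39 + 4*18) = -72/(-39 + 72) = -72/33 = (1/33)*(-72) = -24/11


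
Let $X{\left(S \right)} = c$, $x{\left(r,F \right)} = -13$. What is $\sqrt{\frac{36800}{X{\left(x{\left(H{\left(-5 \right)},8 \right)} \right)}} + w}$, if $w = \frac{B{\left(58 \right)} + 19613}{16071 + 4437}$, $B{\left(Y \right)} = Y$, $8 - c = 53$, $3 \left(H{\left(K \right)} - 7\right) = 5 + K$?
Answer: $\frac{i \sqrt{85883995423}}{10254} \approx 28.58 i$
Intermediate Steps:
$H{\left(K \right)} = \frac{26}{3} + \frac{K}{3}$ ($H{\left(K \right)} = 7 + \frac{5 + K}{3} = 7 + \left(\frac{5}{3} + \frac{K}{3}\right) = \frac{26}{3} + \frac{K}{3}$)
$c = -45$ ($c = 8 - 53 = -45$)
$X{\left(S \right)} = -45$
$w = \frac{6557}{6836}$ ($w = \frac{58 + 19613}{16071 + 4437} = \frac{19671}{20508} = 19671 \cdot \frac{1}{20508} = \frac{6557}{6836} \approx 0.95919$)
$\sqrt{\frac{36800}{X{\left(x{\left(H{\left(-5 \right)},8 \right)} \right)}} + w} = \sqrt{\frac{36800}{-45} + \frac{6557}{6836}} = \sqrt{36800 \left(- \frac{1}{45}\right) + \frac{6557}{6836}} = \sqrt{- \frac{7360}{9} + \frac{6557}{6836}} = \sqrt{- \frac{50253947}{61524}} = \frac{i \sqrt{85883995423}}{10254}$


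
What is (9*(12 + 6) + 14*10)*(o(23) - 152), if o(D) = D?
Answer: -38958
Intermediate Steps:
(9*(12 + 6) + 14*10)*(o(23) - 152) = (9*(12 + 6) + 14*10)*(23 - 152) = (9*18 + 140)*(-129) = (162 + 140)*(-129) = 302*(-129) = -38958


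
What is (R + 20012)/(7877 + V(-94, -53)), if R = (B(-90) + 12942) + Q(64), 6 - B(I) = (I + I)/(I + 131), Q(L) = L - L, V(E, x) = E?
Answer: 1351540/319103 ≈ 4.2354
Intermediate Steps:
Q(L) = 0
B(I) = 6 - 2*I/(131 + I) (B(I) = 6 - (I + I)/(I + 131) = 6 - 2*I/(131 + I))
R = 531048/41 (R = (2*(393 + 2*(-90))/(131 - 90) + 12942) + 0 = (2*(393 - 180)/41 + 12942) + 0 = (2*(1/41)*213 + 12942) + 0 = (426/41 + 12942) + 0 = 531048/41 + 0 = 531048/41 ≈ 12952.)
(R + 20012)/(7877 + V(-94, -53)) = (531048/41 + 20012)/(7877 - 94) = (1351540/41)/7783 = (1351540/41)*(1/7783) = 1351540/319103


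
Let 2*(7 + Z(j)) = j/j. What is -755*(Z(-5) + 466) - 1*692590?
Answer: -2079025/2 ≈ -1.0395e+6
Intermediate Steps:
Z(j) = -13/2 (Z(j) = -7 + (j/j)/2 = -7 + (½)*1 = -7 + ½ = -13/2)
-755*(Z(-5) + 466) - 1*692590 = -755*(-13/2 + 466) - 1*692590 = -755*919/2 - 692590 = -693845/2 - 692590 = -2079025/2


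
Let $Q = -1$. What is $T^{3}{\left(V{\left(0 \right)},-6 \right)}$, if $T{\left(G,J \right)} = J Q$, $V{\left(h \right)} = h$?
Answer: $216$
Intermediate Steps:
$T{\left(G,J \right)} = - J$ ($T{\left(G,J \right)} = J \left(-1\right) = - J$)
$T^{3}{\left(V{\left(0 \right)},-6 \right)} = \left(\left(-1\right) \left(-6\right)\right)^{3} = 6^{3} = 216$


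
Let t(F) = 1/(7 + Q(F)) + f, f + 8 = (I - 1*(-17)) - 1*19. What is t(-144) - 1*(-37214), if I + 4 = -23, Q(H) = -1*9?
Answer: 74353/2 ≈ 37177.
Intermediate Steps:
Q(H) = -9
I = -27 (I = -4 - 23 = -27)
f = -37 (f = -8 + ((-27 - 1*(-17)) - 1*19) = -8 + ((-27 + 17) - 19) = -8 + (-10 - 19) = -8 - 29 = -37)
t(F) = -75/2 (t(F) = 1/(7 - 9) - 37 = 1/(-2) - 37 = -½ - 37 = -75/2)
t(-144) - 1*(-37214) = -75/2 - 1*(-37214) = -75/2 + 37214 = 74353/2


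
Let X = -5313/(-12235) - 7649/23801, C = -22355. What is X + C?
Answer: -6509860159227/291205235 ≈ -22355.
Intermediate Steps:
X = 32869198/291205235 (X = -5313*(-1/12235) - 7649*1/23801 = 5313/12235 - 7649/23801 = 32869198/291205235 ≈ 0.11287)
X + C = 32869198/291205235 - 22355 = -6509860159227/291205235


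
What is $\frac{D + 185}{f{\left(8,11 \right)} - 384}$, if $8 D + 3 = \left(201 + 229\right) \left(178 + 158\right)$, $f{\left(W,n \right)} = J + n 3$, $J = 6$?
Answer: $- \frac{145957}{2760} \approx -52.883$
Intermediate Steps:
$f{\left(W,n \right)} = 6 + 3 n$ ($f{\left(W,n \right)} = 6 + n 3 = 6 + 3 n$)
$D = \frac{144477}{8}$ ($D = - \frac{3}{8} + \frac{\left(201 + 229\right) \left(178 + 158\right)}{8} = - \frac{3}{8} + \frac{430 \cdot 336}{8} = - \frac{3}{8} + \frac{1}{8} \cdot 144480 = - \frac{3}{8} + 18060 = \frac{144477}{8} \approx 18060.0$)
$\frac{D + 185}{f{\left(8,11 \right)} - 384} = \frac{\frac{144477}{8} + 185}{\left(6 + 3 \cdot 11\right) - 384} = \frac{145957}{8 \left(\left(6 + 33\right) - 384\right)} = \frac{145957}{8 \left(39 - 384\right)} = \frac{145957}{8 \left(-345\right)} = \frac{145957}{8} \left(- \frac{1}{345}\right) = - \frac{145957}{2760}$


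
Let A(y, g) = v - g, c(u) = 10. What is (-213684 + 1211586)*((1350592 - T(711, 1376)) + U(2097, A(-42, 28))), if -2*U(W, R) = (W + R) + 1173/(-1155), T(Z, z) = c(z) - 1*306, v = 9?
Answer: 518601746557071/385 ≈ 1.3470e+12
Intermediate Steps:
T(Z, z) = -296 (T(Z, z) = 10 - 1*306 = 10 - 306 = -296)
A(y, g) = 9 - g
U(W, R) = 391/770 - R/2 - W/2 (U(W, R) = -((W + R) + 1173/(-1155))/2 = -((R + W) + 1173*(-1/1155))/2 = -((R + W) - 391/385)/2 = -(-391/385 + R + W)/2 = 391/770 - R/2 - W/2)
(-213684 + 1211586)*((1350592 - T(711, 1376)) + U(2097, A(-42, 28))) = (-213684 + 1211586)*((1350592 - 1*(-296)) + (391/770 - (9 - 1*28)/2 - 1/2*2097)) = 997902*((1350592 + 296) + (391/770 - (9 - 28)/2 - 2097/2)) = 997902*(1350888 + (391/770 - 1/2*(-19) - 2097/2)) = 997902*(1350888 + (391/770 + 19/2 - 2097/2)) = 997902*(1350888 - 799639/770) = 997902*(1039384121/770) = 518601746557071/385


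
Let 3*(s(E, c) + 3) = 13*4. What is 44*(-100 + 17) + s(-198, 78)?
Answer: -10913/3 ≈ -3637.7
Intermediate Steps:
s(E, c) = 43/3 (s(E, c) = -3 + (13*4)/3 = -3 + (1/3)*52 = -3 + 52/3 = 43/3)
44*(-100 + 17) + s(-198, 78) = 44*(-100 + 17) + 43/3 = 44*(-83) + 43/3 = -3652 + 43/3 = -10913/3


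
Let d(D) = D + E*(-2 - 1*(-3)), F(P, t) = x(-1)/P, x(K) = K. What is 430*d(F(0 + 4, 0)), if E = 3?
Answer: 2365/2 ≈ 1182.5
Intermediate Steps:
F(P, t) = -1/P
d(D) = 3 + D (d(D) = D + 3*(-2 - 1*(-3)) = D + 3*(-2 + 3) = D + 3*1 = D + 3 = 3 + D)
430*d(F(0 + 4, 0)) = 430*(3 - 1/(0 + 4)) = 430*(3 - 1/4) = 430*(3 - 1*¼) = 430*(3 - ¼) = 430*(11/4) = 2365/2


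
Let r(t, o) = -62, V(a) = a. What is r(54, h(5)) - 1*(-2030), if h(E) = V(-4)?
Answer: 1968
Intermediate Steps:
h(E) = -4
r(54, h(5)) - 1*(-2030) = -62 - 1*(-2030) = -62 + 2030 = 1968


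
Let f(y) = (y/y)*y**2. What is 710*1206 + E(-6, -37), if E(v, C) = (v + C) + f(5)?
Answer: 856242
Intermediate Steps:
f(y) = y**2 (f(y) = 1*y**2 = y**2)
E(v, C) = 25 + C + v (E(v, C) = (v + C) + 5**2 = (C + v) + 25 = 25 + C + v)
710*1206 + E(-6, -37) = 710*1206 + (25 - 37 - 6) = 856260 - 18 = 856242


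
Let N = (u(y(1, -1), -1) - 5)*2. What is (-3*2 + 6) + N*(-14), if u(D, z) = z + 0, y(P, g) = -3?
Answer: 168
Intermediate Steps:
u(D, z) = z
N = -12 (N = (-1 - 5)*2 = -6*2 = -12)
(-3*2 + 6) + N*(-14) = (-3*2 + 6) - 12*(-14) = (-6 + 6) + 168 = 0 + 168 = 168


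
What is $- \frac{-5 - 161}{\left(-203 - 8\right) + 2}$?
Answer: $- \frac{166}{209} \approx -0.79426$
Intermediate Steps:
$- \frac{-5 - 161}{\left(-203 - 8\right) + 2} = - \frac{-166}{\left(-203 - 8\right) + 2} = - \frac{-166}{-211 + 2} = - \frac{-166}{-209} = - \frac{\left(-166\right) \left(-1\right)}{209} = \left(-1\right) \frac{166}{209} = - \frac{166}{209}$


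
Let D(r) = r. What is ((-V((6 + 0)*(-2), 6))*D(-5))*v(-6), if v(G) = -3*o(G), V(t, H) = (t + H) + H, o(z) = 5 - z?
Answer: 0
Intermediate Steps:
V(t, H) = t + 2*H (V(t, H) = (H + t) + H = t + 2*H)
v(G) = -15 + 3*G (v(G) = -3*(5 - G) = -15 + 3*G)
((-V((6 + 0)*(-2), 6))*D(-5))*v(-6) = (-((6 + 0)*(-2) + 2*6)*(-5))*(-15 + 3*(-6)) = (-(6*(-2) + 12)*(-5))*(-15 - 18) = (-(-12 + 12)*(-5))*(-33) = (-1*0*(-5))*(-33) = (0*(-5))*(-33) = 0*(-33) = 0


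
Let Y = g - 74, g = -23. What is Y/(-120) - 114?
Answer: -13583/120 ≈ -113.19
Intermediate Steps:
Y = -97 (Y = -23 - 74 = -97)
Y/(-120) - 114 = -97/(-120) - 114 = -1/120*(-97) - 114 = 97/120 - 114 = -13583/120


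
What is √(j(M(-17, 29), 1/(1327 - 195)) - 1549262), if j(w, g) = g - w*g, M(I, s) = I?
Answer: I*√496315372178/566 ≈ 1244.7*I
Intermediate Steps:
j(w, g) = g - g*w
√(j(M(-17, 29), 1/(1327 - 195)) - 1549262) = √((1 - 1*(-17))/(1327 - 195) - 1549262) = √((1 + 17)/1132 - 1549262) = √((1/1132)*18 - 1549262) = √(9/566 - 1549262) = √(-876882283/566) = I*√496315372178/566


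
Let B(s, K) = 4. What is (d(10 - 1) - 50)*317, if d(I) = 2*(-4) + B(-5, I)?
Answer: -17118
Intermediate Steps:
d(I) = -4 (d(I) = 2*(-4) + 4 = -8 + 4 = -4)
(d(10 - 1) - 50)*317 = (-4 - 50)*317 = -54*317 = -17118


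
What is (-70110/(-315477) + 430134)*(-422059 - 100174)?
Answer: -7873965389933836/35053 ≈ -2.2463e+11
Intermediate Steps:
(-70110/(-315477) + 430134)*(-422059 - 100174) = (-70110*(-1/315477) + 430134)*(-522233) = (7790/35053 + 430134)*(-522233) = (15077494892/35053)*(-522233) = -7873965389933836/35053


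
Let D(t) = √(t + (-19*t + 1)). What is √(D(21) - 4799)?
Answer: √(-4799 + I*√377) ≈ 0.1401 + 69.275*I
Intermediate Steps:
D(t) = √(1 - 18*t) (D(t) = √(t + (1 - 19*t)) = √(1 - 18*t))
√(D(21) - 4799) = √(√(1 - 18*21) - 4799) = √(√(1 - 378) - 4799) = √(√(-377) - 4799) = √(I*√377 - 4799) = √(-4799 + I*√377)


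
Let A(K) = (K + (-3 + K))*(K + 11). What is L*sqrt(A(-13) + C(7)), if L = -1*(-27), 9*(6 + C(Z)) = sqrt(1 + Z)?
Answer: 9*sqrt(468 + 2*sqrt(2)) ≈ 195.29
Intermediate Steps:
C(Z) = -6 + sqrt(1 + Z)/9
A(K) = (-3 + 2*K)*(11 + K)
L = 27
L*sqrt(A(-13) + C(7)) = 27*sqrt((-33 + 2*(-13)**2 + 19*(-13)) + (-6 + sqrt(1 + 7)/9)) = 27*sqrt((-33 + 2*169 - 247) + (-6 + sqrt(8)/9)) = 27*sqrt((-33 + 338 - 247) + (-6 + (2*sqrt(2))/9)) = 27*sqrt(58 + (-6 + 2*sqrt(2)/9)) = 27*sqrt(52 + 2*sqrt(2)/9)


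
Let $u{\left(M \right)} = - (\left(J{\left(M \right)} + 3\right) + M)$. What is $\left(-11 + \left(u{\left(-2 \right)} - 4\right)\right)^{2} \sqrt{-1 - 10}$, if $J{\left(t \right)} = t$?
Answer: $196 i \sqrt{11} \approx 650.06 i$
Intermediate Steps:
$u{\left(M \right)} = -3 - 2 M$ ($u{\left(M \right)} = - (\left(M + 3\right) + M) = - (\left(3 + M\right) + M) = - (3 + 2 M) = -3 - 2 M$)
$\left(-11 + \left(u{\left(-2 \right)} - 4\right)\right)^{2} \sqrt{-1 - 10} = \left(-11 - 3\right)^{2} \sqrt{-1 - 10} = \left(-11 + \left(\left(-3 + 4\right) - 4\right)\right)^{2} \sqrt{-11} = \left(-11 + \left(1 - 4\right)\right)^{2} i \sqrt{11} = \left(-11 - 3\right)^{2} i \sqrt{11} = \left(-14\right)^{2} i \sqrt{11} = 196 i \sqrt{11}$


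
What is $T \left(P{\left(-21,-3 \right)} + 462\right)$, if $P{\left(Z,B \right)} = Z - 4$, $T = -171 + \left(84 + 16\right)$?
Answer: $-31027$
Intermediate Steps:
$T = -71$ ($T = -171 + 100 = -71$)
$P{\left(Z,B \right)} = -4 + Z$ ($P{\left(Z,B \right)} = Z - 4 = -4 + Z$)
$T \left(P{\left(-21,-3 \right)} + 462\right) = - 71 \left(\left(-4 - 21\right) + 462\right) = - 71 \left(-25 + 462\right) = \left(-71\right) 437 = -31027$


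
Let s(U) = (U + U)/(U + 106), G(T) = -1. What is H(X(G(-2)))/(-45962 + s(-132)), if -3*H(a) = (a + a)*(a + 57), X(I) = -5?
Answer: -3380/896061 ≈ -0.0037721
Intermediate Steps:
s(U) = 2*U/(106 + U) (s(U) = (2*U)/(106 + U) = 2*U/(106 + U))
H(a) = -2*a*(57 + a)/3 (H(a) = -(a + a)*(a + 57)/3 = -2*a*(57 + a)/3)
H(X(G(-2)))/(-45962 + s(-132)) = (-⅔*(-5)*(57 - 5))/(-45962 + 2*(-132)/(106 - 132)) = (-⅔*(-5)*52)/(-45962 + 2*(-132)/(-26)) = 520/(3*(-45962 + 2*(-132)*(-1/26))) = 520/(3*(-45962 + 132/13)) = 520/(3*(-597374/13)) = (520/3)*(-13/597374) = -3380/896061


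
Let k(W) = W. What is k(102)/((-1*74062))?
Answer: -51/37031 ≈ -0.0013772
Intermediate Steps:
k(102)/((-1*74062)) = 102/((-1*74062)) = 102/(-74062) = 102*(-1/74062) = -51/37031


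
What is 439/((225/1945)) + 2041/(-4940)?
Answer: 12977183/3420 ≈ 3794.5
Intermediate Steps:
439/((225/1945)) + 2041/(-4940) = 439/((225*(1/1945))) + 2041*(-1/4940) = 439/(45/389) - 157/380 = 439*(389/45) - 157/380 = 170771/45 - 157/380 = 12977183/3420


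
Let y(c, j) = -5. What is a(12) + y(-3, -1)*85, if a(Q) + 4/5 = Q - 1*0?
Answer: -2069/5 ≈ -413.80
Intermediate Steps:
a(Q) = -4/5 + Q (a(Q) = -4/5 + (Q - 1*0) = -4/5 + (Q + 0) = -4/5 + Q)
a(12) + y(-3, -1)*85 = (-4/5 + 12) - 5*85 = 56/5 - 425 = -2069/5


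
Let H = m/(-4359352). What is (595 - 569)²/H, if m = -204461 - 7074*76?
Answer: 2946921952/742085 ≈ 3971.1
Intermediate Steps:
m = -742085 (m = -204461 - 537624 = -742085)
H = 742085/4359352 (H = -742085/(-4359352) = -742085*(-1/4359352) = 742085/4359352 ≈ 0.17023)
(595 - 569)²/H = (595 - 569)²/(742085/4359352) = 26²*(4359352/742085) = 676*(4359352/742085) = 2946921952/742085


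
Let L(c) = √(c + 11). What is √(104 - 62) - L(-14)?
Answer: √42 - I*√3 ≈ 6.4807 - 1.732*I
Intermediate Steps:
L(c) = √(11 + c)
√(104 - 62) - L(-14) = √(104 - 62) - √(11 - 14) = √42 - √(-3) = √42 - I*√3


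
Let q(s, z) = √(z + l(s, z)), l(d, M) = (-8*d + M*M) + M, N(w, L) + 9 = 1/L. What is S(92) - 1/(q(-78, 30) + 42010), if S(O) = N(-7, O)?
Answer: -364881329413/40591285868 + 3*√11/441209629 ≈ -8.9892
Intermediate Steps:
N(w, L) = -9 + 1/L
l(d, M) = M + M² - 8*d (l(d, M) = (-8*d + M²) + M = (M² - 8*d) + M = M + M² - 8*d)
q(s, z) = √(z² - 8*s + 2*z) (q(s, z) = √(z + (z + z² - 8*s)) = √(z² - 8*s + 2*z))
S(O) = -9 + 1/O
S(92) - 1/(q(-78, 30) + 42010) = (-9 + 1/92) - 1/(√(30² - 8*(-78) + 2*30) + 42010) = (-9 + 1/92) - 1/(√(900 + 624 + 60) + 42010) = -827/92 - 1/(√1584 + 42010) = -827/92 - 1/(12*√11 + 42010) = -827/92 - 1/(42010 + 12*√11)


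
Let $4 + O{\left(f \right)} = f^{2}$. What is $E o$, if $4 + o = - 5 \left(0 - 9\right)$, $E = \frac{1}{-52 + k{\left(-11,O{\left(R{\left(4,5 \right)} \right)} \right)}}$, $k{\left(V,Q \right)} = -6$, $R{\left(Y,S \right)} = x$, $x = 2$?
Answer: $- \frac{41}{58} \approx -0.7069$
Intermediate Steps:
$R{\left(Y,S \right)} = 2$
$O{\left(f \right)} = -4 + f^{2}$
$E = - \frac{1}{58}$ ($E = \frac{1}{-52 - 6} = \frac{1}{-58} = - \frac{1}{58} \approx -0.017241$)
$o = 41$ ($o = -4 - 5 \left(0 - 9\right) = -4 - -45 = -4 + 45 = 41$)
$E o = \left(- \frac{1}{58}\right) 41 = - \frac{41}{58}$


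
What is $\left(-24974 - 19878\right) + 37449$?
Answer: $-7403$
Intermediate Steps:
$\left(-24974 - 19878\right) + 37449 = -44852 + 37449 = -7403$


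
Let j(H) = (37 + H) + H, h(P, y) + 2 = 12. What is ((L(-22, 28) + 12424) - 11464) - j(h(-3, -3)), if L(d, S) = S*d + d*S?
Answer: -329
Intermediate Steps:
h(P, y) = 10 (h(P, y) = -2 + 12 = 10)
L(d, S) = 2*S*d (L(d, S) = S*d + S*d = 2*S*d)
j(H) = 37 + 2*H
((L(-22, 28) + 12424) - 11464) - j(h(-3, -3)) = ((2*28*(-22) + 12424) - 11464) - (37 + 2*10) = ((-1232 + 12424) - 11464) - (37 + 20) = (11192 - 11464) - 1*57 = -272 - 57 = -329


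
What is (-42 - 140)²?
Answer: 33124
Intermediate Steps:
(-42 - 140)² = (-182)² = 33124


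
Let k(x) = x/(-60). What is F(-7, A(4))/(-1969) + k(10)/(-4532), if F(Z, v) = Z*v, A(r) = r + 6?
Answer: 173219/4867368 ≈ 0.035588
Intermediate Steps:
k(x) = -x/60 (k(x) = x*(-1/60) = -x/60)
A(r) = 6 + r
F(-7, A(4))/(-1969) + k(10)/(-4532) = -7*(6 + 4)/(-1969) - 1/60*10/(-4532) = -7*10*(-1/1969) - ⅙*(-1/4532) = -70*(-1/1969) + 1/27192 = 70/1969 + 1/27192 = 173219/4867368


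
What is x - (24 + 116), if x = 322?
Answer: 182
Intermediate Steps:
x - (24 + 116) = 322 - (24 + 116) = 322 - 1*140 = 322 - 140 = 182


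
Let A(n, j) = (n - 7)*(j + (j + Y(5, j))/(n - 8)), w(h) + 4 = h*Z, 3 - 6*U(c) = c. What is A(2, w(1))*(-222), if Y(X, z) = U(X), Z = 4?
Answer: 185/3 ≈ 61.667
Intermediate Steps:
U(c) = ½ - c/6
Y(X, z) = ½ - X/6
w(h) = -4 + 4*h (w(h) = -4 + h*4 = -4 + 4*h)
A(n, j) = (-7 + n)*(j + (-⅓ + j)/(-8 + n)) (A(n, j) = (n - 7)*(j + (j + (½ - ⅙*5))/(n - 8)) = (-7 + n)*(j + (j + (½ - ⅚))/(-8 + n)) = (-7 + n)*(j + (j - ⅓)/(-8 + n)) = (-7 + n)*(j + (-⅓ + j)/(-8 + n)))
A(2, w(1))*(-222) = ((7 - 1*2 + 147*(-4 + 4*1) - 42*(-4 + 4*1)*2 + 3*(-4 + 4*1)*2²)/(3*(-8 + 2)))*(-222) = ((⅓)*(7 - 2 + 147*(-4 + 4) - 42*(-4 + 4)*2 + 3*(-4 + 4)*4)/(-6))*(-222) = ((⅓)*(-⅙)*(7 - 2 + 147*0 - 42*0*2 + 3*0*4))*(-222) = ((⅓)*(-⅙)*(7 - 2 + 0 + 0 + 0))*(-222) = ((⅓)*(-⅙)*5)*(-222) = -5/18*(-222) = 185/3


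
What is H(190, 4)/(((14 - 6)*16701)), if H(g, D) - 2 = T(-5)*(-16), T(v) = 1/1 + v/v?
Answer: -5/22268 ≈ -0.00022454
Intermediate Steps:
T(v) = 2 (T(v) = 1*1 + 1 = 1 + 1 = 2)
H(g, D) = -30 (H(g, D) = 2 + 2*(-16) = 2 - 32 = -30)
H(190, 4)/(((14 - 6)*16701)) = -30*1/(16701*(14 - 6)) = -30/(8*16701) = -30/133608 = -30*1/133608 = -5/22268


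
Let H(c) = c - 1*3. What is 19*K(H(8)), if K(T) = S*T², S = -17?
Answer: -8075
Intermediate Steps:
H(c) = -3 + c (H(c) = c - 3 = -3 + c)
K(T) = -17*T²
19*K(H(8)) = 19*(-17*(-3 + 8)²) = 19*(-17*5²) = 19*(-17*25) = 19*(-425) = -8075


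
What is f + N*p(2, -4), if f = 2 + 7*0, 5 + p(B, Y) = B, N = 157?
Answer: -469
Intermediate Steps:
p(B, Y) = -5 + B
f = 2 (f = 2 + 0 = 2)
f + N*p(2, -4) = 2 + 157*(-5 + 2) = 2 + 157*(-3) = 2 - 471 = -469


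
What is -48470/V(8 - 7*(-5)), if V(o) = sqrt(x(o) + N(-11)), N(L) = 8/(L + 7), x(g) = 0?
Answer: 24235*I*sqrt(2) ≈ 34273.0*I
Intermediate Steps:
N(L) = 8/(7 + L)
V(o) = I*sqrt(2) (V(o) = sqrt(0 + 8/(7 - 11)) = sqrt(0 + 8/(-4)) = sqrt(0 + 8*(-1/4)) = sqrt(0 - 2) = sqrt(-2) = I*sqrt(2))
-48470/V(8 - 7*(-5)) = -48470*(-I*sqrt(2)/2) = -(-24235)*I*sqrt(2) = 24235*I*sqrt(2)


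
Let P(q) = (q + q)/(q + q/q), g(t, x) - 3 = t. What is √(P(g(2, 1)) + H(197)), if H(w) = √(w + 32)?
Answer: √(15 + 9*√229)/3 ≈ 4.0987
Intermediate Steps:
g(t, x) = 3 + t
H(w) = √(32 + w)
P(q) = 2*q/(1 + q) (P(q) = (2*q)/(q + 1) = (2*q)/(1 + q) = 2*q/(1 + q))
√(P(g(2, 1)) + H(197)) = √(2*(3 + 2)/(1 + (3 + 2)) + √(32 + 197)) = √(2*5/(1 + 5) + √229) = √(2*5/6 + √229) = √(2*5*(⅙) + √229) = √(5/3 + √229)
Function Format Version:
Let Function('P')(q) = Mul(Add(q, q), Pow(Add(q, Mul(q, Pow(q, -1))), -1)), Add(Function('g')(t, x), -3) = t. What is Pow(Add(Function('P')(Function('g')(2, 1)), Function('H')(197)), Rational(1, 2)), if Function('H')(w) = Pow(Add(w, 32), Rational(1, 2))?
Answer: Mul(Rational(1, 3), Pow(Add(15, Mul(9, Pow(229, Rational(1, 2)))), Rational(1, 2))) ≈ 4.0987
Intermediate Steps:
Function('g')(t, x) = Add(3, t)
Function('H')(w) = Pow(Add(32, w), Rational(1, 2))
Function('P')(q) = Mul(2, q, Pow(Add(1, q), -1)) (Function('P')(q) = Mul(Mul(2, q), Pow(Add(q, 1), -1)) = Mul(Mul(2, q), Pow(Add(1, q), -1)) = Mul(2, q, Pow(Add(1, q), -1)))
Pow(Add(Function('P')(Function('g')(2, 1)), Function('H')(197)), Rational(1, 2)) = Pow(Add(Mul(2, Add(3, 2), Pow(Add(1, Add(3, 2)), -1)), Pow(Add(32, 197), Rational(1, 2))), Rational(1, 2)) = Pow(Add(Mul(2, 5, Pow(Add(1, 5), -1)), Pow(229, Rational(1, 2))), Rational(1, 2)) = Pow(Add(Mul(2, 5, Pow(6, -1)), Pow(229, Rational(1, 2))), Rational(1, 2)) = Pow(Add(Mul(2, 5, Rational(1, 6)), Pow(229, Rational(1, 2))), Rational(1, 2)) = Pow(Add(Rational(5, 3), Pow(229, Rational(1, 2))), Rational(1, 2))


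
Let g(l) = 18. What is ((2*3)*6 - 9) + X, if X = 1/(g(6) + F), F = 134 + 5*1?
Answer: 4240/157 ≈ 27.006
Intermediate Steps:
F = 139 (F = 134 + 5 = 139)
X = 1/157 (X = 1/(18 + 139) = 1/157 ≈ 0.0063694)
((2*3)*6 - 9) + X = ((2*3)*6 - 9) + 1/157 = (6*6 - 9) + 1/157 = (36 - 9) + 1/157 = 27 + 1/157 = 4240/157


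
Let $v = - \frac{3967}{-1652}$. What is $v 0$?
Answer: $0$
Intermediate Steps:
$v = \frac{3967}{1652}$ ($v = \left(-3967\right) \left(- \frac{1}{1652}\right) = \frac{3967}{1652} \approx 2.4013$)
$v 0 = \frac{3967}{1652} \cdot 0 = 0$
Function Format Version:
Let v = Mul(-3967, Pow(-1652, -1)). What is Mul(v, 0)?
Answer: 0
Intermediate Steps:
v = Rational(3967, 1652) (v = Mul(-3967, Rational(-1, 1652)) = Rational(3967, 1652) ≈ 2.4013)
Mul(v, 0) = Mul(Rational(3967, 1652), 0) = 0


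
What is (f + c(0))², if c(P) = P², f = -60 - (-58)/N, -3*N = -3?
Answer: 4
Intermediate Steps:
N = 1 (N = -⅓*(-3) = 1)
f = -2 (f = -60 - (-58)/1 = -60 - (-58) = -60 - 1*(-58) = -60 + 58 = -2)
(f + c(0))² = (-2 + 0²)² = (-2 + 0)² = (-2)² = 4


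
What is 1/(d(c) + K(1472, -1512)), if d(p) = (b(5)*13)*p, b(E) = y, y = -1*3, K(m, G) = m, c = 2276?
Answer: -1/87292 ≈ -1.1456e-5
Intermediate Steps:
y = -3
b(E) = -3
d(p) = -39*p (d(p) = (-3*13)*p = -39*p)
1/(d(c) + K(1472, -1512)) = 1/(-39*2276 + 1472) = 1/(-88764 + 1472) = 1/(-87292) = -1/87292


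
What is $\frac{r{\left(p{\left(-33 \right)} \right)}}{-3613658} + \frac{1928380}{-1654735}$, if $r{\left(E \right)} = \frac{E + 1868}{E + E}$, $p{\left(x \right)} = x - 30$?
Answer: $- \frac{175605749154473}{150687088539876} \approx -1.1654$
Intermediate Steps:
$p{\left(x \right)} = -30 + x$
$r{\left(E \right)} = \frac{1868 + E}{2 E}$
$\frac{r{\left(p{\left(-33 \right)} \right)}}{-3613658} + \frac{1928380}{-1654735} = \frac{\frac{1}{2} \frac{1}{-30 - 33} \left(1868 - 63\right)}{-3613658} + \frac{1928380}{-1654735} = \frac{1868 - 63}{2 \left(-63\right)} \left(- \frac{1}{3613658}\right) + 1928380 \left(- \frac{1}{1654735}\right) = \frac{1}{2} \left(- \frac{1}{63}\right) 1805 \left(- \frac{1}{3613658}\right) - \frac{385676}{330947} = \left(- \frac{1805}{126}\right) \left(- \frac{1}{3613658}\right) - \frac{385676}{330947} = \frac{1805}{455320908} - \frac{385676}{330947} = - \frac{175605749154473}{150687088539876}$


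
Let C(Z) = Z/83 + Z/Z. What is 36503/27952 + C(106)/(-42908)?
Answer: 32498796791/24886811632 ≈ 1.3059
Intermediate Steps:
C(Z) = 1 + Z/83 (C(Z) = Z*(1/83) + 1 = Z/83 + 1 = 1 + Z/83)
36503/27952 + C(106)/(-42908) = 36503/27952 + (1 + (1/83)*106)/(-42908) = 36503*(1/27952) + (1 + 106/83)*(-1/42908) = 36503/27952 + (189/83)*(-1/42908) = 36503/27952 - 189/3561364 = 32498796791/24886811632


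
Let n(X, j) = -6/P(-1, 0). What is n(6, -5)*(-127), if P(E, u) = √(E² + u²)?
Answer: 762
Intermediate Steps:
n(X, j) = -6 (n(X, j) = -6/√((-1)² + 0²) = -6/√(1 + 0) = -6/(√1) = -6/1 = -6*1 = -6)
n(6, -5)*(-127) = -6*(-127) = 762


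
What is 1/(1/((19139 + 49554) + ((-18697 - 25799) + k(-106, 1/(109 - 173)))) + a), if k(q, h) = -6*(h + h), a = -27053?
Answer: -387155/10473704199 ≈ -3.6964e-5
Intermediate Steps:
k(q, h) = -12*h
1/(1/((19139 + 49554) + ((-18697 - 25799) + k(-106, 1/(109 - 173)))) + a) = 1/(1/((19139 + 49554) + ((-18697 - 25799) - 12/(109 - 173))) - 27053) = 1/(1/(68693 + (-44496 - 12/(-64))) - 27053) = 1/(1/(68693 + (-44496 - 12*(-1/64))) - 27053) = 1/(1/(68693 + (-44496 + 3/16)) - 27053) = 1/(1/(68693 - 711933/16) - 27053) = 1/(1/(387155/16) - 27053) = 1/(16/387155 - 27053) = 1/(-10473704199/387155) = -387155/10473704199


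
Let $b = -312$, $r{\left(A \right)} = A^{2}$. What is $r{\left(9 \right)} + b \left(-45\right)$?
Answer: $14121$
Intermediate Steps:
$r{\left(9 \right)} + b \left(-45\right) = 9^{2} - -14040 = 81 + 14040 = 14121$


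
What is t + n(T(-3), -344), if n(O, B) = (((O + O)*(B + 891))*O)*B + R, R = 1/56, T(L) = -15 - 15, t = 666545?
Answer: -18930007879/56 ≈ -3.3804e+8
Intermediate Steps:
T(L) = -30
R = 1/56 ≈ 0.017857
n(O, B) = 1/56 + 2*B*O²*(891 + B) (n(O, B) = (((O + O)*(B + 891))*O)*B + 1/56 = (((2*O)*(891 + B))*O)*B + 1/56 = ((2*O*(891 + B))*O)*B + 1/56 = (2*O²*(891 + B))*B + 1/56 = 2*B*O²*(891 + B) + 1/56 = 1/56 + 2*B*O²*(891 + B))
t + n(T(-3), -344) = 666545 + (1/56 + 2*(-344)²*(-30)² + 1782*(-344)*(-30)²) = 666545 + (1/56 + 2*118336*900 + 1782*(-344)*900) = 666545 + (1/56 + 213004800 - 551707200) = 666545 - 18967334399/56 = -18930007879/56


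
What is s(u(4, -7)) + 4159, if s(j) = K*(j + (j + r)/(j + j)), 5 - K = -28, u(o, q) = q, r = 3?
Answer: 27562/7 ≈ 3937.4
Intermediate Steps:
K = 33 (K = 5 - 1*(-28) = 5 + 28 = 33)
s(j) = 33*j + 33*(3 + j)/(2*j) (s(j) = 33*(j + (j + 3)/(j + j)) = 33*(j + (3 + j)/((2*j))) = 33*(j + (3 + j)*(1/(2*j))) = 33*(j + (3 + j)/(2*j)) = 33*j + 33*(3 + j)/(2*j))
s(u(4, -7)) + 4159 = (33/2 + 33*(-7) + (99/2)/(-7)) + 4159 = (33/2 - 231 + (99/2)*(-1/7)) + 4159 = (33/2 - 231 - 99/14) + 4159 = -1551/7 + 4159 = 27562/7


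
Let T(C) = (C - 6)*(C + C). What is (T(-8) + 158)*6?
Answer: 2292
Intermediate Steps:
T(C) = 2*C*(-6 + C) (T(C) = (-6 + C)*(2*C) = 2*C*(-6 + C))
(T(-8) + 158)*6 = (2*(-8)*(-6 - 8) + 158)*6 = (2*(-8)*(-14) + 158)*6 = (224 + 158)*6 = 382*6 = 2292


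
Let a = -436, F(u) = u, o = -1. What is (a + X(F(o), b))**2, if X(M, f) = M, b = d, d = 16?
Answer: 190969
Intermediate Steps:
b = 16
(a + X(F(o), b))**2 = (-436 - 1)**2 = (-437)**2 = 190969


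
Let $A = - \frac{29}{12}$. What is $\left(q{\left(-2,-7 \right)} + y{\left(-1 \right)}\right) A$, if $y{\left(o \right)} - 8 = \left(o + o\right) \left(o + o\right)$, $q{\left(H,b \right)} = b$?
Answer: $- \frac{145}{12} \approx -12.083$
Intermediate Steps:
$y{\left(o \right)} = 8 + 4 o^{2}$ ($y{\left(o \right)} = 8 + \left(o + o\right) \left(o + o\right) = 8 + 2 o 2 o = 8 + 4 o^{2}$)
$A = - \frac{29}{12}$ ($A = \left(-29\right) \frac{1}{12} = - \frac{29}{12} \approx -2.4167$)
$\left(q{\left(-2,-7 \right)} + y{\left(-1 \right)}\right) A = \left(-7 + \left(8 + 4 \left(-1\right)^{2}\right)\right) \left(- \frac{29}{12}\right) = \left(-7 + \left(8 + 4 \cdot 1\right)\right) \left(- \frac{29}{12}\right) = \left(-7 + \left(8 + 4\right)\right) \left(- \frac{29}{12}\right) = \left(-7 + 12\right) \left(- \frac{29}{12}\right) = 5 \left(- \frac{29}{12}\right) = - \frac{145}{12}$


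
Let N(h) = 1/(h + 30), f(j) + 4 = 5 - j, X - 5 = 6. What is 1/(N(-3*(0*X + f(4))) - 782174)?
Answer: -39/30504785 ≈ -1.2785e-6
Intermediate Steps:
X = 11 (X = 5 + 6 = 11)
f(j) = 1 - j (f(j) = -4 + (5 - j) = 1 - j)
N(h) = 1/(30 + h)
1/(N(-3*(0*X + f(4))) - 782174) = 1/(1/(30 - 3*(0*11 + (1 - 1*4))) - 782174) = 1/(1/(30 - 3*(0 + (1 - 4))) - 782174) = 1/(1/(30 - 3*(0 - 3)) - 782174) = 1/(1/(30 - 3*(-3)) - 782174) = 1/(1/(30 + 9) - 782174) = 1/(1/39 - 782174) = 1/(-30504785/39) = -39/30504785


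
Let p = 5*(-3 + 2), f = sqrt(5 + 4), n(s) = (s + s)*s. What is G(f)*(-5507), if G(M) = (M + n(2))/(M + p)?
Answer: 60577/2 ≈ 30289.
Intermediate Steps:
n(s) = 2*s**2 (n(s) = (2*s)*s = 2*s**2)
f = 3 (f = sqrt(9) = 3)
p = -5 (p = 5*(-1) = -5)
G(M) = (8 + M)/(-5 + M) (G(M) = (M + 2*2**2)/(M - 5) = (M + 2*4)/(-5 + M) = (M + 8)/(-5 + M) = (8 + M)/(-5 + M))
G(f)*(-5507) = ((8 + 3)/(-5 + 3))*(-5507) = (11/(-2))*(-5507) = -1/2*11*(-5507) = -11/2*(-5507) = 60577/2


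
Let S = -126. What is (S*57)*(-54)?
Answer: 387828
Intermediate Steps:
(S*57)*(-54) = -126*57*(-54) = -7182*(-54) = 387828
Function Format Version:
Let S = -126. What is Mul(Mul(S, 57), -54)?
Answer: 387828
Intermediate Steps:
Mul(Mul(S, 57), -54) = Mul(Mul(-126, 57), -54) = Mul(-7182, -54) = 387828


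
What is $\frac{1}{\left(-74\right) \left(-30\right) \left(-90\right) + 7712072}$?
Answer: $\frac{1}{7512272} \approx 1.3312 \cdot 10^{-7}$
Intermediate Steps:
$\frac{1}{\left(-74\right) \left(-30\right) \left(-90\right) + 7712072} = \frac{1}{2220 \left(-90\right) + 7712072} = \frac{1}{-199800 + 7712072} = \frac{1}{7512272}$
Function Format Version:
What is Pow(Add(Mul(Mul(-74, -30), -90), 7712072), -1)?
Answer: Rational(1, 7512272) ≈ 1.3312e-7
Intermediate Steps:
Pow(Add(Mul(Mul(-74, -30), -90), 7712072), -1) = Pow(Add(Mul(2220, -90), 7712072), -1) = Pow(Add(-199800, 7712072), -1) = Pow(7512272, -1) = Rational(1, 7512272)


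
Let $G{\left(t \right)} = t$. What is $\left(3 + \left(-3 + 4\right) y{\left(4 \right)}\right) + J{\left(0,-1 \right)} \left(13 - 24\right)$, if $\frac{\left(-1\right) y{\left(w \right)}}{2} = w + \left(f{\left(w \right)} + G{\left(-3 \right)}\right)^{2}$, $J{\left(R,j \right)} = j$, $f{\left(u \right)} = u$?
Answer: $4$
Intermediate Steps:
$y{\left(w \right)} = - 2 w - 2 \left(-3 + w\right)^{2}$ ($y{\left(w \right)} = - 2 \left(w + \left(w - 3\right)^{2}\right) = - 2 \left(w + \left(-3 + w\right)^{2}\right) = - 2 w - 2 \left(-3 + w\right)^{2}$)
$\left(3 + \left(-3 + 4\right) y{\left(4 \right)}\right) + J{\left(0,-1 \right)} \left(13 - 24\right) = \left(3 + \left(-3 + 4\right) \left(\left(-2\right) 4 - 2 \left(-3 + 4\right)^{2}\right)\right) - \left(13 - 24\right) = \left(3 + 1 \left(-8 - 2 \cdot 1^{2}\right)\right) - -11 = \left(3 + 1 \left(-8 - 2\right)\right) + 11 = \left(3 + 1 \left(-10\right)\right) + 11 = \left(3 - 10\right) + 11 = -7 + 11 = 4$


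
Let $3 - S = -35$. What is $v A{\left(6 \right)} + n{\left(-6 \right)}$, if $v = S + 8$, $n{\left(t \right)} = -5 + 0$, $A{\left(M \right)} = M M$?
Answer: $1651$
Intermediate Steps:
$A{\left(M \right)} = M^{2}$
$S = 38$ ($S = 3 - -35 = 3 + 35 = 38$)
$n{\left(t \right)} = -5$
$v = 46$ ($v = 38 + 8 = 46$)
$v A{\left(6 \right)} + n{\left(-6 \right)} = 46 \cdot 6^{2} - 5 = 46 \cdot 36 - 5 = 1656 - 5 = 1651$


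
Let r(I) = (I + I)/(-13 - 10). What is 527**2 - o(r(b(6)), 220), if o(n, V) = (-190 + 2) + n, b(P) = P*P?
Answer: 6392163/23 ≈ 2.7792e+5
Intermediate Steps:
b(P) = P**2
r(I) = -2*I/23 (r(I) = (2*I)/(-23) = (2*I)*(-1/23) = -2*I/23)
o(n, V) = -188 + n
527**2 - o(r(b(6)), 220) = 527**2 - (-188 - 2/23*6**2) = 277729 - (-188 - 2/23*36) = 277729 - (-188 - 72/23) = 277729 - 1*(-4396/23) = 277729 + 4396/23 = 6392163/23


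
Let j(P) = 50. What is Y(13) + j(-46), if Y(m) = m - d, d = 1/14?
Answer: 881/14 ≈ 62.929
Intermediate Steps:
d = 1/14 ≈ 0.071429
Y(m) = -1/14 + m (Y(m) = m - 1*1/14 = m - 1/14 = -1/14 + m)
Y(13) + j(-46) = (-1/14 + 13) + 50 = 181/14 + 50 = 881/14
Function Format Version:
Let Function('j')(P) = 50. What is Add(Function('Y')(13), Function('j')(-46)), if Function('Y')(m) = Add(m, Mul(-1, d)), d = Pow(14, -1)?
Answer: Rational(881, 14) ≈ 62.929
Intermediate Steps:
d = Rational(1, 14) ≈ 0.071429
Function('Y')(m) = Add(Rational(-1, 14), m) (Function('Y')(m) = Add(m, Mul(-1, Rational(1, 14))) = Add(m, Rational(-1, 14)) = Add(Rational(-1, 14), m))
Add(Function('Y')(13), Function('j')(-46)) = Add(Add(Rational(-1, 14), 13), 50) = Add(Rational(181, 14), 50) = Rational(881, 14)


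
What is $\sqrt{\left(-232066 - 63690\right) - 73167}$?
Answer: $i \sqrt{368923} \approx 607.39 i$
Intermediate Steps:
$\sqrt{\left(-232066 - 63690\right) - 73167} = \sqrt{-295756 - 73167} = \sqrt{-368923} = i \sqrt{368923}$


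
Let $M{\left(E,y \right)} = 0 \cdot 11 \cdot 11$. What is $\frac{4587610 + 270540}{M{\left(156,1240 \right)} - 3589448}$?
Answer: $- \frac{2429075}{1794724} \approx -1.3535$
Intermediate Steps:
$M{\left(E,y \right)} = 0$ ($M{\left(E,y \right)} = 0 \cdot 11 = 0$)
$\frac{4587610 + 270540}{M{\left(156,1240 \right)} - 3589448} = \frac{4587610 + 270540}{0 - 3589448} = \frac{4858150}{-3589448} = 4858150 \left(- \frac{1}{3589448}\right) = - \frac{2429075}{1794724}$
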